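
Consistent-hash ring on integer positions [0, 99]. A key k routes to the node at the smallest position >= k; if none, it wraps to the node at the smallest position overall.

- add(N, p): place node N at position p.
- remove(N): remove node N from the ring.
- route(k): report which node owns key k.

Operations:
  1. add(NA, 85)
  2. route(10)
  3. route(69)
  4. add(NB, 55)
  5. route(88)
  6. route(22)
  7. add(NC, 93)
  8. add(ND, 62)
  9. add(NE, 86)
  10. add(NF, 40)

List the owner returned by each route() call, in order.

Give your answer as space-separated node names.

Op 1: add NA@85 -> ring=[85:NA]
Op 2: route key 10: smallest pos >= 10 is 85 -> NA
Op 3: route key 69: smallest pos >= 69 is 85 -> NA
Op 4: add NB@55 -> ring=[55:NB,85:NA]
Op 5: route key 88: none >= 88, wrap to smallest pos 55 -> NB
Op 6: route key 22: smallest pos >= 22 is 55 -> NB
Op 7: add NC@93 -> ring=[55:NB,85:NA,93:NC]
Op 8: add ND@62 -> ring=[55:NB,62:ND,85:NA,93:NC]
Op 9: add NE@86 -> ring=[55:NB,62:ND,85:NA,86:NE,93:NC]
Op 10: add NF@40 -> ring=[40:NF,55:NB,62:ND,85:NA,86:NE,93:NC]

Answer: NA NA NB NB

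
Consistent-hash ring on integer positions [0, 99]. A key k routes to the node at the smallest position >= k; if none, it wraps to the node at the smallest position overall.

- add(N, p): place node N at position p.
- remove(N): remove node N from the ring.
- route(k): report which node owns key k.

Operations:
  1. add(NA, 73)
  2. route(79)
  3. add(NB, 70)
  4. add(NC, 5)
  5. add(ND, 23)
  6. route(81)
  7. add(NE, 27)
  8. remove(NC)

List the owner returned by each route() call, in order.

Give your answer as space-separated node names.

Answer: NA NC

Derivation:
Op 1: add NA@73 -> ring=[73:NA]
Op 2: route key 79: none >= 79, wrap to smallest pos 73 -> NA
Op 3: add NB@70 -> ring=[70:NB,73:NA]
Op 4: add NC@5 -> ring=[5:NC,70:NB,73:NA]
Op 5: add ND@23 -> ring=[5:NC,23:ND,70:NB,73:NA]
Op 6: route key 81: none >= 81, wrap to smallest pos 5 -> NC
Op 7: add NE@27 -> ring=[5:NC,23:ND,27:NE,70:NB,73:NA]
Op 8: remove NC -> ring=[23:ND,27:NE,70:NB,73:NA]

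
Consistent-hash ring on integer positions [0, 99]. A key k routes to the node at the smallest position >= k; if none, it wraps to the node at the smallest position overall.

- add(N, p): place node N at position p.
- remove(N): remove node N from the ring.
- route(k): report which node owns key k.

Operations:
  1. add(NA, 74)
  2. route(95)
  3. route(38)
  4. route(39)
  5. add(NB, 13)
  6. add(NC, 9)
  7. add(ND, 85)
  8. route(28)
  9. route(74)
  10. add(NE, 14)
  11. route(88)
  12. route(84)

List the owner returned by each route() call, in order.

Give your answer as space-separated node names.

Op 1: add NA@74 -> ring=[74:NA]
Op 2: route key 95: none >= 95, wrap to smallest pos 74 -> NA
Op 3: route key 38: smallest pos >= 38 is 74 -> NA
Op 4: route key 39: smallest pos >= 39 is 74 -> NA
Op 5: add NB@13 -> ring=[13:NB,74:NA]
Op 6: add NC@9 -> ring=[9:NC,13:NB,74:NA]
Op 7: add ND@85 -> ring=[9:NC,13:NB,74:NA,85:ND]
Op 8: route key 28: smallest pos >= 28 is 74 -> NA
Op 9: route key 74: smallest pos >= 74 is 74 -> NA
Op 10: add NE@14 -> ring=[9:NC,13:NB,14:NE,74:NA,85:ND]
Op 11: route key 88: none >= 88, wrap to smallest pos 9 -> NC
Op 12: route key 84: smallest pos >= 84 is 85 -> ND

Answer: NA NA NA NA NA NC ND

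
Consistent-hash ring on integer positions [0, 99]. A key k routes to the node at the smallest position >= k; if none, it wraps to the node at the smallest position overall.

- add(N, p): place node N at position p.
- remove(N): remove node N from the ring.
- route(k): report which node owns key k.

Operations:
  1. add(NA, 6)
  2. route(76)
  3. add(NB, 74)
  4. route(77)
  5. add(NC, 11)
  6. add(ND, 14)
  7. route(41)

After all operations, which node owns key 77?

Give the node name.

Answer: NA

Derivation:
Op 1: add NA@6 -> ring=[6:NA]
Op 2: route key 76: none >= 76, wrap to smallest pos 6 -> NA
Op 3: add NB@74 -> ring=[6:NA,74:NB]
Op 4: route key 77: none >= 77, wrap to smallest pos 6 -> NA
Op 5: add NC@11 -> ring=[6:NA,11:NC,74:NB]
Op 6: add ND@14 -> ring=[6:NA,11:NC,14:ND,74:NB]
Op 7: route key 41: smallest pos >= 41 is 74 -> NB
Final route key 77: none >= 77, wrap to smallest pos 6 -> NA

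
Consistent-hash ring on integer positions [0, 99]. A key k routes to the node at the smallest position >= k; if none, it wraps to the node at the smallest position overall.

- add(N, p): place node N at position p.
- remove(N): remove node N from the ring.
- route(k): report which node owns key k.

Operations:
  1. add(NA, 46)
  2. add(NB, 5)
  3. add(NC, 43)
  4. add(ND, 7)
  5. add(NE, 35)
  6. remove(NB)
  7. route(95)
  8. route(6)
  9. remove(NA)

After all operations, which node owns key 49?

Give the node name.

Answer: ND

Derivation:
Op 1: add NA@46 -> ring=[46:NA]
Op 2: add NB@5 -> ring=[5:NB,46:NA]
Op 3: add NC@43 -> ring=[5:NB,43:NC,46:NA]
Op 4: add ND@7 -> ring=[5:NB,7:ND,43:NC,46:NA]
Op 5: add NE@35 -> ring=[5:NB,7:ND,35:NE,43:NC,46:NA]
Op 6: remove NB -> ring=[7:ND,35:NE,43:NC,46:NA]
Op 7: route key 95: none >= 95, wrap to smallest pos 7 -> ND
Op 8: route key 6: smallest pos >= 6 is 7 -> ND
Op 9: remove NA -> ring=[7:ND,35:NE,43:NC]
Final route key 49: none >= 49, wrap to smallest pos 7 -> ND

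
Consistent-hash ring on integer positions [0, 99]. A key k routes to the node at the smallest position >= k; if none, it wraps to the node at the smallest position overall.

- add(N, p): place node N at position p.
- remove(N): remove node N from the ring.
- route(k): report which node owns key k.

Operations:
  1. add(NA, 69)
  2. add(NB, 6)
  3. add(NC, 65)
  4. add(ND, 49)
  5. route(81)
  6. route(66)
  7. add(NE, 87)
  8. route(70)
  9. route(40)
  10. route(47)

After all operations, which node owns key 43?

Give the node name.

Op 1: add NA@69 -> ring=[69:NA]
Op 2: add NB@6 -> ring=[6:NB,69:NA]
Op 3: add NC@65 -> ring=[6:NB,65:NC,69:NA]
Op 4: add ND@49 -> ring=[6:NB,49:ND,65:NC,69:NA]
Op 5: route key 81: none >= 81, wrap to smallest pos 6 -> NB
Op 6: route key 66: smallest pos >= 66 is 69 -> NA
Op 7: add NE@87 -> ring=[6:NB,49:ND,65:NC,69:NA,87:NE]
Op 8: route key 70: smallest pos >= 70 is 87 -> NE
Op 9: route key 40: smallest pos >= 40 is 49 -> ND
Op 10: route key 47: smallest pos >= 47 is 49 -> ND
Final route key 43: smallest pos >= 43 is 49 -> ND

Answer: ND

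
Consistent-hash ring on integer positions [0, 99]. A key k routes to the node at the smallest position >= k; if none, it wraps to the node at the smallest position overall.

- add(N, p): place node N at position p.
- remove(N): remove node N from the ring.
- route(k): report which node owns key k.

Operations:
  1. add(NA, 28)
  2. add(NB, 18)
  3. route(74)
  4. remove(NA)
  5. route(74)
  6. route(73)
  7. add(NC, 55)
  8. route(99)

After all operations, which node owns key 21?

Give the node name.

Answer: NC

Derivation:
Op 1: add NA@28 -> ring=[28:NA]
Op 2: add NB@18 -> ring=[18:NB,28:NA]
Op 3: route key 74: none >= 74, wrap to smallest pos 18 -> NB
Op 4: remove NA -> ring=[18:NB]
Op 5: route key 74: none >= 74, wrap to smallest pos 18 -> NB
Op 6: route key 73: none >= 73, wrap to smallest pos 18 -> NB
Op 7: add NC@55 -> ring=[18:NB,55:NC]
Op 8: route key 99: none >= 99, wrap to smallest pos 18 -> NB
Final route key 21: smallest pos >= 21 is 55 -> NC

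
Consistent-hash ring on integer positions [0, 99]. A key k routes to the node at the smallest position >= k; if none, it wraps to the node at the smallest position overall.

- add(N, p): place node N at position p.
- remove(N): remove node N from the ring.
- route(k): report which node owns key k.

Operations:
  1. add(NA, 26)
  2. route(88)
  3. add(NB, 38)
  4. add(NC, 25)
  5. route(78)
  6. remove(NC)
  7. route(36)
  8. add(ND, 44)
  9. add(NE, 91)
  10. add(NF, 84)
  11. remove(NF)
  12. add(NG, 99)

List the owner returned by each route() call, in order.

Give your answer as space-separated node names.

Answer: NA NC NB

Derivation:
Op 1: add NA@26 -> ring=[26:NA]
Op 2: route key 88: none >= 88, wrap to smallest pos 26 -> NA
Op 3: add NB@38 -> ring=[26:NA,38:NB]
Op 4: add NC@25 -> ring=[25:NC,26:NA,38:NB]
Op 5: route key 78: none >= 78, wrap to smallest pos 25 -> NC
Op 6: remove NC -> ring=[26:NA,38:NB]
Op 7: route key 36: smallest pos >= 36 is 38 -> NB
Op 8: add ND@44 -> ring=[26:NA,38:NB,44:ND]
Op 9: add NE@91 -> ring=[26:NA,38:NB,44:ND,91:NE]
Op 10: add NF@84 -> ring=[26:NA,38:NB,44:ND,84:NF,91:NE]
Op 11: remove NF -> ring=[26:NA,38:NB,44:ND,91:NE]
Op 12: add NG@99 -> ring=[26:NA,38:NB,44:ND,91:NE,99:NG]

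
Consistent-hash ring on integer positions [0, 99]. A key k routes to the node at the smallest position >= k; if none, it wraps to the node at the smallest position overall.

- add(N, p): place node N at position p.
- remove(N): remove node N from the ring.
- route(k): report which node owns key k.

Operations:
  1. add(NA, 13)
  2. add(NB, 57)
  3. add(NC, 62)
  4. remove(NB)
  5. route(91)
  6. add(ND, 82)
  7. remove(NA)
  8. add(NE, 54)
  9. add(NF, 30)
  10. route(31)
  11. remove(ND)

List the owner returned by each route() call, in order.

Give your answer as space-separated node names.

Op 1: add NA@13 -> ring=[13:NA]
Op 2: add NB@57 -> ring=[13:NA,57:NB]
Op 3: add NC@62 -> ring=[13:NA,57:NB,62:NC]
Op 4: remove NB -> ring=[13:NA,62:NC]
Op 5: route key 91: none >= 91, wrap to smallest pos 13 -> NA
Op 6: add ND@82 -> ring=[13:NA,62:NC,82:ND]
Op 7: remove NA -> ring=[62:NC,82:ND]
Op 8: add NE@54 -> ring=[54:NE,62:NC,82:ND]
Op 9: add NF@30 -> ring=[30:NF,54:NE,62:NC,82:ND]
Op 10: route key 31: smallest pos >= 31 is 54 -> NE
Op 11: remove ND -> ring=[30:NF,54:NE,62:NC]

Answer: NA NE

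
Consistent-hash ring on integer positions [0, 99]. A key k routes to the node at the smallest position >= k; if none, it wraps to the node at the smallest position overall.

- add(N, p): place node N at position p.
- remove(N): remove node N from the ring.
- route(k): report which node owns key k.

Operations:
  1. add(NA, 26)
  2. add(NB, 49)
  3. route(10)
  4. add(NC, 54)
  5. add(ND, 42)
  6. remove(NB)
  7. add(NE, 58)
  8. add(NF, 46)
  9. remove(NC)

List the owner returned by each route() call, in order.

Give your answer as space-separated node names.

Answer: NA

Derivation:
Op 1: add NA@26 -> ring=[26:NA]
Op 2: add NB@49 -> ring=[26:NA,49:NB]
Op 3: route key 10: smallest pos >= 10 is 26 -> NA
Op 4: add NC@54 -> ring=[26:NA,49:NB,54:NC]
Op 5: add ND@42 -> ring=[26:NA,42:ND,49:NB,54:NC]
Op 6: remove NB -> ring=[26:NA,42:ND,54:NC]
Op 7: add NE@58 -> ring=[26:NA,42:ND,54:NC,58:NE]
Op 8: add NF@46 -> ring=[26:NA,42:ND,46:NF,54:NC,58:NE]
Op 9: remove NC -> ring=[26:NA,42:ND,46:NF,58:NE]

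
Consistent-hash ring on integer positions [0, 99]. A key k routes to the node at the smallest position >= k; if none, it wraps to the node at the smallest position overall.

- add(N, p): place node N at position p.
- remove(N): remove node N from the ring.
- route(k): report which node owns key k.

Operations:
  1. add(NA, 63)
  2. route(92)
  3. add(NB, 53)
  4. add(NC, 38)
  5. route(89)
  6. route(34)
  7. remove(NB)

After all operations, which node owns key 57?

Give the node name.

Op 1: add NA@63 -> ring=[63:NA]
Op 2: route key 92: none >= 92, wrap to smallest pos 63 -> NA
Op 3: add NB@53 -> ring=[53:NB,63:NA]
Op 4: add NC@38 -> ring=[38:NC,53:NB,63:NA]
Op 5: route key 89: none >= 89, wrap to smallest pos 38 -> NC
Op 6: route key 34: smallest pos >= 34 is 38 -> NC
Op 7: remove NB -> ring=[38:NC,63:NA]
Final route key 57: smallest pos >= 57 is 63 -> NA

Answer: NA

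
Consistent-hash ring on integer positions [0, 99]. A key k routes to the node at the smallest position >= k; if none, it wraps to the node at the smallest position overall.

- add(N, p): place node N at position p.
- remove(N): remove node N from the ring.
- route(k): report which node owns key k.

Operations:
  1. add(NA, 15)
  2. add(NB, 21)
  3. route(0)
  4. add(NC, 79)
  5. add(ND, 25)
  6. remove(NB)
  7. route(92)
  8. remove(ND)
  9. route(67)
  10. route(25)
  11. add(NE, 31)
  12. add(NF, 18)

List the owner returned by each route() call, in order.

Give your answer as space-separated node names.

Op 1: add NA@15 -> ring=[15:NA]
Op 2: add NB@21 -> ring=[15:NA,21:NB]
Op 3: route key 0: smallest pos >= 0 is 15 -> NA
Op 4: add NC@79 -> ring=[15:NA,21:NB,79:NC]
Op 5: add ND@25 -> ring=[15:NA,21:NB,25:ND,79:NC]
Op 6: remove NB -> ring=[15:NA,25:ND,79:NC]
Op 7: route key 92: none >= 92, wrap to smallest pos 15 -> NA
Op 8: remove ND -> ring=[15:NA,79:NC]
Op 9: route key 67: smallest pos >= 67 is 79 -> NC
Op 10: route key 25: smallest pos >= 25 is 79 -> NC
Op 11: add NE@31 -> ring=[15:NA,31:NE,79:NC]
Op 12: add NF@18 -> ring=[15:NA,18:NF,31:NE,79:NC]

Answer: NA NA NC NC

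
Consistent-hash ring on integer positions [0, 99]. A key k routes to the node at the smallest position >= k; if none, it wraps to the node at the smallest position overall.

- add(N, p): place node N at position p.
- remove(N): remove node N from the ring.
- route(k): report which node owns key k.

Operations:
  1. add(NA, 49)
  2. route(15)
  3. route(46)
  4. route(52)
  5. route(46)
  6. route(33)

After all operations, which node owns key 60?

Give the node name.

Answer: NA

Derivation:
Op 1: add NA@49 -> ring=[49:NA]
Op 2: route key 15: smallest pos >= 15 is 49 -> NA
Op 3: route key 46: smallest pos >= 46 is 49 -> NA
Op 4: route key 52: none >= 52, wrap to smallest pos 49 -> NA
Op 5: route key 46: smallest pos >= 46 is 49 -> NA
Op 6: route key 33: smallest pos >= 33 is 49 -> NA
Final route key 60: none >= 60, wrap to smallest pos 49 -> NA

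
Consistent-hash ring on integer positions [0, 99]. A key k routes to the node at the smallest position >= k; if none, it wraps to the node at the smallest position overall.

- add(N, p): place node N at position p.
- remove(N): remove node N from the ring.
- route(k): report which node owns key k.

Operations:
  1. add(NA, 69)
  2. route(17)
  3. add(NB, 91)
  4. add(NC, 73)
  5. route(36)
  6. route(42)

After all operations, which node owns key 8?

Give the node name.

Answer: NA

Derivation:
Op 1: add NA@69 -> ring=[69:NA]
Op 2: route key 17: smallest pos >= 17 is 69 -> NA
Op 3: add NB@91 -> ring=[69:NA,91:NB]
Op 4: add NC@73 -> ring=[69:NA,73:NC,91:NB]
Op 5: route key 36: smallest pos >= 36 is 69 -> NA
Op 6: route key 42: smallest pos >= 42 is 69 -> NA
Final route key 8: smallest pos >= 8 is 69 -> NA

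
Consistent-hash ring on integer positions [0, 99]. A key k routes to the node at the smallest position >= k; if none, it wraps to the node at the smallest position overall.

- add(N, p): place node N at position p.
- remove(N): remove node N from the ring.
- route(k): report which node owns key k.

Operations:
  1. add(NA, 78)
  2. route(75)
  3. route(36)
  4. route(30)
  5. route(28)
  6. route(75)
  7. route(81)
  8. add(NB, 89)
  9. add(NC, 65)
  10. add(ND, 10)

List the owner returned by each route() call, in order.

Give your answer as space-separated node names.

Op 1: add NA@78 -> ring=[78:NA]
Op 2: route key 75: smallest pos >= 75 is 78 -> NA
Op 3: route key 36: smallest pos >= 36 is 78 -> NA
Op 4: route key 30: smallest pos >= 30 is 78 -> NA
Op 5: route key 28: smallest pos >= 28 is 78 -> NA
Op 6: route key 75: smallest pos >= 75 is 78 -> NA
Op 7: route key 81: none >= 81, wrap to smallest pos 78 -> NA
Op 8: add NB@89 -> ring=[78:NA,89:NB]
Op 9: add NC@65 -> ring=[65:NC,78:NA,89:NB]
Op 10: add ND@10 -> ring=[10:ND,65:NC,78:NA,89:NB]

Answer: NA NA NA NA NA NA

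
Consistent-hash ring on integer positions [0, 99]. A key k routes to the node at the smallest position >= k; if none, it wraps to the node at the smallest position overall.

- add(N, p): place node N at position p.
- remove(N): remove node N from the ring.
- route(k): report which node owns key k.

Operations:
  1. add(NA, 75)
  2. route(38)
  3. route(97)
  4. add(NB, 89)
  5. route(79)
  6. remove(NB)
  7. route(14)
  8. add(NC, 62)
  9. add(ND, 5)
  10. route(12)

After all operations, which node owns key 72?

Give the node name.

Op 1: add NA@75 -> ring=[75:NA]
Op 2: route key 38: smallest pos >= 38 is 75 -> NA
Op 3: route key 97: none >= 97, wrap to smallest pos 75 -> NA
Op 4: add NB@89 -> ring=[75:NA,89:NB]
Op 5: route key 79: smallest pos >= 79 is 89 -> NB
Op 6: remove NB -> ring=[75:NA]
Op 7: route key 14: smallest pos >= 14 is 75 -> NA
Op 8: add NC@62 -> ring=[62:NC,75:NA]
Op 9: add ND@5 -> ring=[5:ND,62:NC,75:NA]
Op 10: route key 12: smallest pos >= 12 is 62 -> NC
Final route key 72: smallest pos >= 72 is 75 -> NA

Answer: NA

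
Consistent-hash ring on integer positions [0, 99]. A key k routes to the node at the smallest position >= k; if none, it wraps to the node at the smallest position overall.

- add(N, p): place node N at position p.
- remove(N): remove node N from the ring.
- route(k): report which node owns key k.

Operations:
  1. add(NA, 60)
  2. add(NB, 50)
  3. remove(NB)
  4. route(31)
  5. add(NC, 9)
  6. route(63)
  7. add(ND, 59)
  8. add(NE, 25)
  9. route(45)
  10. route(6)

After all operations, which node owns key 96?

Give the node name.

Op 1: add NA@60 -> ring=[60:NA]
Op 2: add NB@50 -> ring=[50:NB,60:NA]
Op 3: remove NB -> ring=[60:NA]
Op 4: route key 31: smallest pos >= 31 is 60 -> NA
Op 5: add NC@9 -> ring=[9:NC,60:NA]
Op 6: route key 63: none >= 63, wrap to smallest pos 9 -> NC
Op 7: add ND@59 -> ring=[9:NC,59:ND,60:NA]
Op 8: add NE@25 -> ring=[9:NC,25:NE,59:ND,60:NA]
Op 9: route key 45: smallest pos >= 45 is 59 -> ND
Op 10: route key 6: smallest pos >= 6 is 9 -> NC
Final route key 96: none >= 96, wrap to smallest pos 9 -> NC

Answer: NC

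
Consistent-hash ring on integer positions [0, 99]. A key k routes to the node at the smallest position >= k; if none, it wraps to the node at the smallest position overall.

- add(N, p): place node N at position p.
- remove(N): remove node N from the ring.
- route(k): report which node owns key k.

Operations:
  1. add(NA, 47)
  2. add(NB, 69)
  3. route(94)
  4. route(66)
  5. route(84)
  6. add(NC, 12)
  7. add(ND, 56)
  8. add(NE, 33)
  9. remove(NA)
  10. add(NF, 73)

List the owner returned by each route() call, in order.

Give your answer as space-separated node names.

Op 1: add NA@47 -> ring=[47:NA]
Op 2: add NB@69 -> ring=[47:NA,69:NB]
Op 3: route key 94: none >= 94, wrap to smallest pos 47 -> NA
Op 4: route key 66: smallest pos >= 66 is 69 -> NB
Op 5: route key 84: none >= 84, wrap to smallest pos 47 -> NA
Op 6: add NC@12 -> ring=[12:NC,47:NA,69:NB]
Op 7: add ND@56 -> ring=[12:NC,47:NA,56:ND,69:NB]
Op 8: add NE@33 -> ring=[12:NC,33:NE,47:NA,56:ND,69:NB]
Op 9: remove NA -> ring=[12:NC,33:NE,56:ND,69:NB]
Op 10: add NF@73 -> ring=[12:NC,33:NE,56:ND,69:NB,73:NF]

Answer: NA NB NA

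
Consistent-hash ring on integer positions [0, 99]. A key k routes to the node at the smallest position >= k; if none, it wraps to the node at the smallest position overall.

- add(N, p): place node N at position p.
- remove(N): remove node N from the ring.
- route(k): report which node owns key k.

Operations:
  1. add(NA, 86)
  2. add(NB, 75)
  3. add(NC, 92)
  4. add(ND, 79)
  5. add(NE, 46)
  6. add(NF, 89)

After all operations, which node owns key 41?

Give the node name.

Answer: NE

Derivation:
Op 1: add NA@86 -> ring=[86:NA]
Op 2: add NB@75 -> ring=[75:NB,86:NA]
Op 3: add NC@92 -> ring=[75:NB,86:NA,92:NC]
Op 4: add ND@79 -> ring=[75:NB,79:ND,86:NA,92:NC]
Op 5: add NE@46 -> ring=[46:NE,75:NB,79:ND,86:NA,92:NC]
Op 6: add NF@89 -> ring=[46:NE,75:NB,79:ND,86:NA,89:NF,92:NC]
Final route key 41: smallest pos >= 41 is 46 -> NE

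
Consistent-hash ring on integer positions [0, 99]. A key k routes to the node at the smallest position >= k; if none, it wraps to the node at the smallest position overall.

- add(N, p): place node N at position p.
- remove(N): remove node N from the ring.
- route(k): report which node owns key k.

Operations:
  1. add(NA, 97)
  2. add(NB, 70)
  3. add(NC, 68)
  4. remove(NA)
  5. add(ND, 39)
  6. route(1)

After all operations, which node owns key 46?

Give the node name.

Answer: NC

Derivation:
Op 1: add NA@97 -> ring=[97:NA]
Op 2: add NB@70 -> ring=[70:NB,97:NA]
Op 3: add NC@68 -> ring=[68:NC,70:NB,97:NA]
Op 4: remove NA -> ring=[68:NC,70:NB]
Op 5: add ND@39 -> ring=[39:ND,68:NC,70:NB]
Op 6: route key 1: smallest pos >= 1 is 39 -> ND
Final route key 46: smallest pos >= 46 is 68 -> NC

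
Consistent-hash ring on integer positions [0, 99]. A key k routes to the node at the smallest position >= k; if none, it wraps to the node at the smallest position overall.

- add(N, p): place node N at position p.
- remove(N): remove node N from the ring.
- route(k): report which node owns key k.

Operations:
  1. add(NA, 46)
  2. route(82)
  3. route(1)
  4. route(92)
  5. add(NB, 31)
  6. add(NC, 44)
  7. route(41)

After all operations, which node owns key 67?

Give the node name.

Answer: NB

Derivation:
Op 1: add NA@46 -> ring=[46:NA]
Op 2: route key 82: none >= 82, wrap to smallest pos 46 -> NA
Op 3: route key 1: smallest pos >= 1 is 46 -> NA
Op 4: route key 92: none >= 92, wrap to smallest pos 46 -> NA
Op 5: add NB@31 -> ring=[31:NB,46:NA]
Op 6: add NC@44 -> ring=[31:NB,44:NC,46:NA]
Op 7: route key 41: smallest pos >= 41 is 44 -> NC
Final route key 67: none >= 67, wrap to smallest pos 31 -> NB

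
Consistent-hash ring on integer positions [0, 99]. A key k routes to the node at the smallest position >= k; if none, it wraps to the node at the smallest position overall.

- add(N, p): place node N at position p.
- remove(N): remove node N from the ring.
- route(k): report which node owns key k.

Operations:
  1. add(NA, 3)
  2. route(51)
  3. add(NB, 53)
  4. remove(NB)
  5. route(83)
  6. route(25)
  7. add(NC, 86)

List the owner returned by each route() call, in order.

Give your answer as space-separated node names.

Op 1: add NA@3 -> ring=[3:NA]
Op 2: route key 51: none >= 51, wrap to smallest pos 3 -> NA
Op 3: add NB@53 -> ring=[3:NA,53:NB]
Op 4: remove NB -> ring=[3:NA]
Op 5: route key 83: none >= 83, wrap to smallest pos 3 -> NA
Op 6: route key 25: none >= 25, wrap to smallest pos 3 -> NA
Op 7: add NC@86 -> ring=[3:NA,86:NC]

Answer: NA NA NA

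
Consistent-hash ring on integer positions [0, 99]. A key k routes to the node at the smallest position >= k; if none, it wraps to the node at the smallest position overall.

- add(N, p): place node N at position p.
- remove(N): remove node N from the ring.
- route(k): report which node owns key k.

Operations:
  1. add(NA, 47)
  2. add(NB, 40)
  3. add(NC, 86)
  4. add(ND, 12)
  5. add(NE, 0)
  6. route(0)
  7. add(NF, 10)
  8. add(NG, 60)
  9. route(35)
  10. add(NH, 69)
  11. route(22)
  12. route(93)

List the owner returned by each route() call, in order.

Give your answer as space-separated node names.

Answer: NE NB NB NE

Derivation:
Op 1: add NA@47 -> ring=[47:NA]
Op 2: add NB@40 -> ring=[40:NB,47:NA]
Op 3: add NC@86 -> ring=[40:NB,47:NA,86:NC]
Op 4: add ND@12 -> ring=[12:ND,40:NB,47:NA,86:NC]
Op 5: add NE@0 -> ring=[0:NE,12:ND,40:NB,47:NA,86:NC]
Op 6: route key 0: smallest pos >= 0 is 0 -> NE
Op 7: add NF@10 -> ring=[0:NE,10:NF,12:ND,40:NB,47:NA,86:NC]
Op 8: add NG@60 -> ring=[0:NE,10:NF,12:ND,40:NB,47:NA,60:NG,86:NC]
Op 9: route key 35: smallest pos >= 35 is 40 -> NB
Op 10: add NH@69 -> ring=[0:NE,10:NF,12:ND,40:NB,47:NA,60:NG,69:NH,86:NC]
Op 11: route key 22: smallest pos >= 22 is 40 -> NB
Op 12: route key 93: none >= 93, wrap to smallest pos 0 -> NE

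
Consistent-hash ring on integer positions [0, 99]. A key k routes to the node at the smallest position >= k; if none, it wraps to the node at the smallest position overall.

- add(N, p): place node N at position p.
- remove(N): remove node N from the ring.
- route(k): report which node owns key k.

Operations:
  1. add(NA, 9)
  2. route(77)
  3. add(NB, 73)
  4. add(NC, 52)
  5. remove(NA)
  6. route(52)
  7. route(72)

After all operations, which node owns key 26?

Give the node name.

Op 1: add NA@9 -> ring=[9:NA]
Op 2: route key 77: none >= 77, wrap to smallest pos 9 -> NA
Op 3: add NB@73 -> ring=[9:NA,73:NB]
Op 4: add NC@52 -> ring=[9:NA,52:NC,73:NB]
Op 5: remove NA -> ring=[52:NC,73:NB]
Op 6: route key 52: smallest pos >= 52 is 52 -> NC
Op 7: route key 72: smallest pos >= 72 is 73 -> NB
Final route key 26: smallest pos >= 26 is 52 -> NC

Answer: NC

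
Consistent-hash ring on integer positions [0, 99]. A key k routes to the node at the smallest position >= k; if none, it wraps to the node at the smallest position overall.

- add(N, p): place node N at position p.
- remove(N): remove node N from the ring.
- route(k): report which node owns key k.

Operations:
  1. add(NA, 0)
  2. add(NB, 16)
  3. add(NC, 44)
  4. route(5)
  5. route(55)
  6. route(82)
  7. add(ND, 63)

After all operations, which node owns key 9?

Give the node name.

Answer: NB

Derivation:
Op 1: add NA@0 -> ring=[0:NA]
Op 2: add NB@16 -> ring=[0:NA,16:NB]
Op 3: add NC@44 -> ring=[0:NA,16:NB,44:NC]
Op 4: route key 5: smallest pos >= 5 is 16 -> NB
Op 5: route key 55: none >= 55, wrap to smallest pos 0 -> NA
Op 6: route key 82: none >= 82, wrap to smallest pos 0 -> NA
Op 7: add ND@63 -> ring=[0:NA,16:NB,44:NC,63:ND]
Final route key 9: smallest pos >= 9 is 16 -> NB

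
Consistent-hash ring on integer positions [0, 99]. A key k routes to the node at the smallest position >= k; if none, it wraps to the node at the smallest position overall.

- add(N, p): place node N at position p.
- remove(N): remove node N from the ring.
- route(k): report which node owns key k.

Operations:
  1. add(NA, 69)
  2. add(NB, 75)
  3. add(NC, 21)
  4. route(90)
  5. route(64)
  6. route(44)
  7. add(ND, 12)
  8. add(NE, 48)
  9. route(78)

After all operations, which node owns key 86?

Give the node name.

Op 1: add NA@69 -> ring=[69:NA]
Op 2: add NB@75 -> ring=[69:NA,75:NB]
Op 3: add NC@21 -> ring=[21:NC,69:NA,75:NB]
Op 4: route key 90: none >= 90, wrap to smallest pos 21 -> NC
Op 5: route key 64: smallest pos >= 64 is 69 -> NA
Op 6: route key 44: smallest pos >= 44 is 69 -> NA
Op 7: add ND@12 -> ring=[12:ND,21:NC,69:NA,75:NB]
Op 8: add NE@48 -> ring=[12:ND,21:NC,48:NE,69:NA,75:NB]
Op 9: route key 78: none >= 78, wrap to smallest pos 12 -> ND
Final route key 86: none >= 86, wrap to smallest pos 12 -> ND

Answer: ND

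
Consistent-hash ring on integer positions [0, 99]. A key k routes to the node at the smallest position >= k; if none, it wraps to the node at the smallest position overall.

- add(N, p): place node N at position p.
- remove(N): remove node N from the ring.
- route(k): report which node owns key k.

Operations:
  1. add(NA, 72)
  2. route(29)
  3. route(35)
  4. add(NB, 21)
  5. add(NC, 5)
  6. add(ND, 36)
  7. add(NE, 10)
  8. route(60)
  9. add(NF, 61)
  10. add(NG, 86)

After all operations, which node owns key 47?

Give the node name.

Op 1: add NA@72 -> ring=[72:NA]
Op 2: route key 29: smallest pos >= 29 is 72 -> NA
Op 3: route key 35: smallest pos >= 35 is 72 -> NA
Op 4: add NB@21 -> ring=[21:NB,72:NA]
Op 5: add NC@5 -> ring=[5:NC,21:NB,72:NA]
Op 6: add ND@36 -> ring=[5:NC,21:NB,36:ND,72:NA]
Op 7: add NE@10 -> ring=[5:NC,10:NE,21:NB,36:ND,72:NA]
Op 8: route key 60: smallest pos >= 60 is 72 -> NA
Op 9: add NF@61 -> ring=[5:NC,10:NE,21:NB,36:ND,61:NF,72:NA]
Op 10: add NG@86 -> ring=[5:NC,10:NE,21:NB,36:ND,61:NF,72:NA,86:NG]
Final route key 47: smallest pos >= 47 is 61 -> NF

Answer: NF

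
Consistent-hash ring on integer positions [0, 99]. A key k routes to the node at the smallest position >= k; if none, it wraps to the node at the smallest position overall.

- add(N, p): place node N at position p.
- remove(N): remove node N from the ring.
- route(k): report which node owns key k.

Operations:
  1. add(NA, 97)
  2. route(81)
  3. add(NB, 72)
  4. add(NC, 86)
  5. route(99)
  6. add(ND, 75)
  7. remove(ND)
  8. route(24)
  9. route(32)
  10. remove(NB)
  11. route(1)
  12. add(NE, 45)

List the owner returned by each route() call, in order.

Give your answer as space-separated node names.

Op 1: add NA@97 -> ring=[97:NA]
Op 2: route key 81: smallest pos >= 81 is 97 -> NA
Op 3: add NB@72 -> ring=[72:NB,97:NA]
Op 4: add NC@86 -> ring=[72:NB,86:NC,97:NA]
Op 5: route key 99: none >= 99, wrap to smallest pos 72 -> NB
Op 6: add ND@75 -> ring=[72:NB,75:ND,86:NC,97:NA]
Op 7: remove ND -> ring=[72:NB,86:NC,97:NA]
Op 8: route key 24: smallest pos >= 24 is 72 -> NB
Op 9: route key 32: smallest pos >= 32 is 72 -> NB
Op 10: remove NB -> ring=[86:NC,97:NA]
Op 11: route key 1: smallest pos >= 1 is 86 -> NC
Op 12: add NE@45 -> ring=[45:NE,86:NC,97:NA]

Answer: NA NB NB NB NC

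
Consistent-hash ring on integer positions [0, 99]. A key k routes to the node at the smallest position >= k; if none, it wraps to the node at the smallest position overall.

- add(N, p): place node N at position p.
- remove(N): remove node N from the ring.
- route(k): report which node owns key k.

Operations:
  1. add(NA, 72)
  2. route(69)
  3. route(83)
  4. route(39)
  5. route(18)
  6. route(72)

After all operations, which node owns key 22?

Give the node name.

Answer: NA

Derivation:
Op 1: add NA@72 -> ring=[72:NA]
Op 2: route key 69: smallest pos >= 69 is 72 -> NA
Op 3: route key 83: none >= 83, wrap to smallest pos 72 -> NA
Op 4: route key 39: smallest pos >= 39 is 72 -> NA
Op 5: route key 18: smallest pos >= 18 is 72 -> NA
Op 6: route key 72: smallest pos >= 72 is 72 -> NA
Final route key 22: smallest pos >= 22 is 72 -> NA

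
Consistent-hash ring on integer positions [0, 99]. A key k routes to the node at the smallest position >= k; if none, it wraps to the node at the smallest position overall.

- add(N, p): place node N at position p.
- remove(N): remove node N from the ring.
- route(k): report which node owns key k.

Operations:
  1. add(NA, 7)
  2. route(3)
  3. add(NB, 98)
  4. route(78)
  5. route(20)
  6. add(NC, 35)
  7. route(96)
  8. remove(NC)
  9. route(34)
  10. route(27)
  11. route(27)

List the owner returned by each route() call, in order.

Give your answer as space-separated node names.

Answer: NA NB NB NB NB NB NB

Derivation:
Op 1: add NA@7 -> ring=[7:NA]
Op 2: route key 3: smallest pos >= 3 is 7 -> NA
Op 3: add NB@98 -> ring=[7:NA,98:NB]
Op 4: route key 78: smallest pos >= 78 is 98 -> NB
Op 5: route key 20: smallest pos >= 20 is 98 -> NB
Op 6: add NC@35 -> ring=[7:NA,35:NC,98:NB]
Op 7: route key 96: smallest pos >= 96 is 98 -> NB
Op 8: remove NC -> ring=[7:NA,98:NB]
Op 9: route key 34: smallest pos >= 34 is 98 -> NB
Op 10: route key 27: smallest pos >= 27 is 98 -> NB
Op 11: route key 27: smallest pos >= 27 is 98 -> NB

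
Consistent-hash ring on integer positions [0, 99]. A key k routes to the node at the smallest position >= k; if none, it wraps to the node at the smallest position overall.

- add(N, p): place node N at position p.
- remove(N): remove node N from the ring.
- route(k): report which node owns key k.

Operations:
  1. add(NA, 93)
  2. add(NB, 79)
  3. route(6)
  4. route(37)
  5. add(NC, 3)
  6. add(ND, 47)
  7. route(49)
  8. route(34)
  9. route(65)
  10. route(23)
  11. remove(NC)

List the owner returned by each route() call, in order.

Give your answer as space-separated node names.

Op 1: add NA@93 -> ring=[93:NA]
Op 2: add NB@79 -> ring=[79:NB,93:NA]
Op 3: route key 6: smallest pos >= 6 is 79 -> NB
Op 4: route key 37: smallest pos >= 37 is 79 -> NB
Op 5: add NC@3 -> ring=[3:NC,79:NB,93:NA]
Op 6: add ND@47 -> ring=[3:NC,47:ND,79:NB,93:NA]
Op 7: route key 49: smallest pos >= 49 is 79 -> NB
Op 8: route key 34: smallest pos >= 34 is 47 -> ND
Op 9: route key 65: smallest pos >= 65 is 79 -> NB
Op 10: route key 23: smallest pos >= 23 is 47 -> ND
Op 11: remove NC -> ring=[47:ND,79:NB,93:NA]

Answer: NB NB NB ND NB ND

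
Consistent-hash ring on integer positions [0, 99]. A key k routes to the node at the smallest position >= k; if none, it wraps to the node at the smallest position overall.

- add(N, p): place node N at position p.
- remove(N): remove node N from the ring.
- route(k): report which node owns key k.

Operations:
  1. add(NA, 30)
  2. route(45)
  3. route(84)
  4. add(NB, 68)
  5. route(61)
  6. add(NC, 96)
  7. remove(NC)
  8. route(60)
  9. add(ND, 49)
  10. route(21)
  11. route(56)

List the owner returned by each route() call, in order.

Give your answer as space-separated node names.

Answer: NA NA NB NB NA NB

Derivation:
Op 1: add NA@30 -> ring=[30:NA]
Op 2: route key 45: none >= 45, wrap to smallest pos 30 -> NA
Op 3: route key 84: none >= 84, wrap to smallest pos 30 -> NA
Op 4: add NB@68 -> ring=[30:NA,68:NB]
Op 5: route key 61: smallest pos >= 61 is 68 -> NB
Op 6: add NC@96 -> ring=[30:NA,68:NB,96:NC]
Op 7: remove NC -> ring=[30:NA,68:NB]
Op 8: route key 60: smallest pos >= 60 is 68 -> NB
Op 9: add ND@49 -> ring=[30:NA,49:ND,68:NB]
Op 10: route key 21: smallest pos >= 21 is 30 -> NA
Op 11: route key 56: smallest pos >= 56 is 68 -> NB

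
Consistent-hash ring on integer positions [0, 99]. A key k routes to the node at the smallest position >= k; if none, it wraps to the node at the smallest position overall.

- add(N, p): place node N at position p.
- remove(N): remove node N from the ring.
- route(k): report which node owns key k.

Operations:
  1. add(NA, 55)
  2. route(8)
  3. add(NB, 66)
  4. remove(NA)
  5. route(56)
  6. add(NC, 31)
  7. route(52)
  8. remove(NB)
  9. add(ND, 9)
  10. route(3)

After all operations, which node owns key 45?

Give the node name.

Op 1: add NA@55 -> ring=[55:NA]
Op 2: route key 8: smallest pos >= 8 is 55 -> NA
Op 3: add NB@66 -> ring=[55:NA,66:NB]
Op 4: remove NA -> ring=[66:NB]
Op 5: route key 56: smallest pos >= 56 is 66 -> NB
Op 6: add NC@31 -> ring=[31:NC,66:NB]
Op 7: route key 52: smallest pos >= 52 is 66 -> NB
Op 8: remove NB -> ring=[31:NC]
Op 9: add ND@9 -> ring=[9:ND,31:NC]
Op 10: route key 3: smallest pos >= 3 is 9 -> ND
Final route key 45: none >= 45, wrap to smallest pos 9 -> ND

Answer: ND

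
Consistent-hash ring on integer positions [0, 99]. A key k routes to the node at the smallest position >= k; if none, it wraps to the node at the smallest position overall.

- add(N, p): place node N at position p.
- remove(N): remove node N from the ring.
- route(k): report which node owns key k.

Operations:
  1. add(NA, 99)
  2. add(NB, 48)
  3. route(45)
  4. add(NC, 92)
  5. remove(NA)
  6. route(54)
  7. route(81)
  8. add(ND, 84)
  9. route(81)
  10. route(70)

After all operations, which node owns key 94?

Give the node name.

Op 1: add NA@99 -> ring=[99:NA]
Op 2: add NB@48 -> ring=[48:NB,99:NA]
Op 3: route key 45: smallest pos >= 45 is 48 -> NB
Op 4: add NC@92 -> ring=[48:NB,92:NC,99:NA]
Op 5: remove NA -> ring=[48:NB,92:NC]
Op 6: route key 54: smallest pos >= 54 is 92 -> NC
Op 7: route key 81: smallest pos >= 81 is 92 -> NC
Op 8: add ND@84 -> ring=[48:NB,84:ND,92:NC]
Op 9: route key 81: smallest pos >= 81 is 84 -> ND
Op 10: route key 70: smallest pos >= 70 is 84 -> ND
Final route key 94: none >= 94, wrap to smallest pos 48 -> NB

Answer: NB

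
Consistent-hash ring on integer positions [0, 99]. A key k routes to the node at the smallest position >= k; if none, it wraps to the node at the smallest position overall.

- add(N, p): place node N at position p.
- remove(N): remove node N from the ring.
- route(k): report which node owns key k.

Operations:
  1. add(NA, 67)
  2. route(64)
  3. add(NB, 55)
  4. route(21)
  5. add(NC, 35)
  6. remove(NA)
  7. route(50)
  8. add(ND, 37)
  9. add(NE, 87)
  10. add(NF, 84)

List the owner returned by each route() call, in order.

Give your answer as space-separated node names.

Answer: NA NB NB

Derivation:
Op 1: add NA@67 -> ring=[67:NA]
Op 2: route key 64: smallest pos >= 64 is 67 -> NA
Op 3: add NB@55 -> ring=[55:NB,67:NA]
Op 4: route key 21: smallest pos >= 21 is 55 -> NB
Op 5: add NC@35 -> ring=[35:NC,55:NB,67:NA]
Op 6: remove NA -> ring=[35:NC,55:NB]
Op 7: route key 50: smallest pos >= 50 is 55 -> NB
Op 8: add ND@37 -> ring=[35:NC,37:ND,55:NB]
Op 9: add NE@87 -> ring=[35:NC,37:ND,55:NB,87:NE]
Op 10: add NF@84 -> ring=[35:NC,37:ND,55:NB,84:NF,87:NE]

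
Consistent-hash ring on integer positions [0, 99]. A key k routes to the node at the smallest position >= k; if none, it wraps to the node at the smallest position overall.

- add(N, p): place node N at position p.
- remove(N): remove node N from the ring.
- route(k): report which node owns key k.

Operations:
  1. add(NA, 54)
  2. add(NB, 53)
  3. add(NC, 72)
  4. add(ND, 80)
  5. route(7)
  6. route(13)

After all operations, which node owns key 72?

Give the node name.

Op 1: add NA@54 -> ring=[54:NA]
Op 2: add NB@53 -> ring=[53:NB,54:NA]
Op 3: add NC@72 -> ring=[53:NB,54:NA,72:NC]
Op 4: add ND@80 -> ring=[53:NB,54:NA,72:NC,80:ND]
Op 5: route key 7: smallest pos >= 7 is 53 -> NB
Op 6: route key 13: smallest pos >= 13 is 53 -> NB
Final route key 72: smallest pos >= 72 is 72 -> NC

Answer: NC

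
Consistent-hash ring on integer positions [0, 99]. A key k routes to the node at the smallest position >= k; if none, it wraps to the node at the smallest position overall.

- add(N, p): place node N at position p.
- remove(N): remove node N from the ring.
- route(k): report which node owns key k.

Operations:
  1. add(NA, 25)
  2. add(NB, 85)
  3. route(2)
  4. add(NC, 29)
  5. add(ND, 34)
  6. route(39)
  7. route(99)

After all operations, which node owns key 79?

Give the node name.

Op 1: add NA@25 -> ring=[25:NA]
Op 2: add NB@85 -> ring=[25:NA,85:NB]
Op 3: route key 2: smallest pos >= 2 is 25 -> NA
Op 4: add NC@29 -> ring=[25:NA,29:NC,85:NB]
Op 5: add ND@34 -> ring=[25:NA,29:NC,34:ND,85:NB]
Op 6: route key 39: smallest pos >= 39 is 85 -> NB
Op 7: route key 99: none >= 99, wrap to smallest pos 25 -> NA
Final route key 79: smallest pos >= 79 is 85 -> NB

Answer: NB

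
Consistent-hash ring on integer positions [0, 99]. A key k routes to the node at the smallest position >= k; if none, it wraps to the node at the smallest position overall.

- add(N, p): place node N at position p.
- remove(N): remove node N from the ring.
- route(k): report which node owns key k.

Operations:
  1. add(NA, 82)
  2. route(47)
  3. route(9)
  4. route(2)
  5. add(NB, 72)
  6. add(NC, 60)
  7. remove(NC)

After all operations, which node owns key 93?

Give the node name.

Answer: NB

Derivation:
Op 1: add NA@82 -> ring=[82:NA]
Op 2: route key 47: smallest pos >= 47 is 82 -> NA
Op 3: route key 9: smallest pos >= 9 is 82 -> NA
Op 4: route key 2: smallest pos >= 2 is 82 -> NA
Op 5: add NB@72 -> ring=[72:NB,82:NA]
Op 6: add NC@60 -> ring=[60:NC,72:NB,82:NA]
Op 7: remove NC -> ring=[72:NB,82:NA]
Final route key 93: none >= 93, wrap to smallest pos 72 -> NB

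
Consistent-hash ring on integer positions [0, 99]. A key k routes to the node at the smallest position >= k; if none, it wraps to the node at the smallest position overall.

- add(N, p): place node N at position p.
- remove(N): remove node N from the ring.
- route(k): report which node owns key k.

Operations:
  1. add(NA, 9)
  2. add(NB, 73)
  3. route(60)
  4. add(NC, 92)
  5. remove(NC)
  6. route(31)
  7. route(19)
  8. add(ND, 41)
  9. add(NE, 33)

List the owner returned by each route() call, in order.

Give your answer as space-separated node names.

Op 1: add NA@9 -> ring=[9:NA]
Op 2: add NB@73 -> ring=[9:NA,73:NB]
Op 3: route key 60: smallest pos >= 60 is 73 -> NB
Op 4: add NC@92 -> ring=[9:NA,73:NB,92:NC]
Op 5: remove NC -> ring=[9:NA,73:NB]
Op 6: route key 31: smallest pos >= 31 is 73 -> NB
Op 7: route key 19: smallest pos >= 19 is 73 -> NB
Op 8: add ND@41 -> ring=[9:NA,41:ND,73:NB]
Op 9: add NE@33 -> ring=[9:NA,33:NE,41:ND,73:NB]

Answer: NB NB NB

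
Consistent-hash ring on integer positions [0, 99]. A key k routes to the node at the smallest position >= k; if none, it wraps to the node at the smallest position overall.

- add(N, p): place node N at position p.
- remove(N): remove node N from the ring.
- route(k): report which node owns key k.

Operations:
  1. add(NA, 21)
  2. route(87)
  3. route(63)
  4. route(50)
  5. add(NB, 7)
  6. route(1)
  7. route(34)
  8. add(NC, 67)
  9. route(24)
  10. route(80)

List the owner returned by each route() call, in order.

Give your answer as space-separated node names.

Op 1: add NA@21 -> ring=[21:NA]
Op 2: route key 87: none >= 87, wrap to smallest pos 21 -> NA
Op 3: route key 63: none >= 63, wrap to smallest pos 21 -> NA
Op 4: route key 50: none >= 50, wrap to smallest pos 21 -> NA
Op 5: add NB@7 -> ring=[7:NB,21:NA]
Op 6: route key 1: smallest pos >= 1 is 7 -> NB
Op 7: route key 34: none >= 34, wrap to smallest pos 7 -> NB
Op 8: add NC@67 -> ring=[7:NB,21:NA,67:NC]
Op 9: route key 24: smallest pos >= 24 is 67 -> NC
Op 10: route key 80: none >= 80, wrap to smallest pos 7 -> NB

Answer: NA NA NA NB NB NC NB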